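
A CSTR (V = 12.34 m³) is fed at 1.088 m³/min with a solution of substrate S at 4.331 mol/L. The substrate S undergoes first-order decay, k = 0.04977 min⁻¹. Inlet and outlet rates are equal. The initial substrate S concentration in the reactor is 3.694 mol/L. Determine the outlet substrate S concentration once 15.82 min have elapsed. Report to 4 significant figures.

2.873 mol/L

Accumulation = in − out − consumed: V dC/dt = Q C_in − Q C − k V C.
dC/dt = (Q/V) C_in − (Q/V + k) C; effective rate a = Q/V + k = 0.0881686 + 0.04977 = 0.137939 min⁻¹.
C_ss = Q C_in/(Q + kV) = 2.76832 mol/L; C(t) = C_ss + (C₀ − C_ss) e^(−a t).
C(15.82) = 2.76832 + (0.925680)·e^(−0.137939·15.82) = 2.76832 + (0.925680)·0.112794 = 2.87273 mol/L.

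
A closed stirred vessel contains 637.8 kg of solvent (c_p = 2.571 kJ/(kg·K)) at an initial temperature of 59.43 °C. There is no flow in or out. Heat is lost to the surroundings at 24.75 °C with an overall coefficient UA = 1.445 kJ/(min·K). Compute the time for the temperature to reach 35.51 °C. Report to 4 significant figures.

Lumped-capacitance energy balance: M c_p dT/dt = UA(T_amb − T).
τ = M c_p/UA = 1134.80 min; T_ss = T_amb = 24.7500 °C.
T(t) = T_ss + (T₀ − T_ss)e^(−t/τ); set T = 35.51:
t = −τ ln[(T − T_ss)/(T₀ − T_ss)] = −1134.80 · ln(0.310265) = 1328.09 min.

1328 min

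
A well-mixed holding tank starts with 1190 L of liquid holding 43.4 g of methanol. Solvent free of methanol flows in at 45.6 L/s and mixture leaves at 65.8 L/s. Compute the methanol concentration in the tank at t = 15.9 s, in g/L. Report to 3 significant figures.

0.0179 g/L

Let m(t) be the amount of methanol. Volume: V(t) = V₀ + (Q_in − Q_out) t = 1190 − 20.200 t; V(15.9) = 868.82 L.
No methanol enters, so dm/dt = −Q_out · (m/V).
dm/m = −Q_out dt/(V₀ − 20.200 t); integrating gives ln(m/m₀) = −(Q_out/(Q_in−Q_out)) ln(V/V₀).
m = m₀ (V₀/V)^(Q_out/(Q_in−Q_out)) = 43.4 × (1190/868.82)^(-3.2574) = 15.576 g.
C = m/V = 15.576/868.82 = 0.017928 g/L.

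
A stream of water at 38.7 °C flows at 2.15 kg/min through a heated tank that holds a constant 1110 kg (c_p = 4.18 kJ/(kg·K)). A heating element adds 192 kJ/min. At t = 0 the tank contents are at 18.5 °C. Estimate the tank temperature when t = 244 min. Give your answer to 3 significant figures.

M c_p dT/dt = ṁ c_p (T_in − T) + Q̇.
Rearrange: dT/dt = (T_ss − T)/τ with τ = M/ṁ = 516.28 min and T_ss = T_in + Q̇/(ṁ c_p) = 60.064 °C.
Integrating: T(t) = T_ss + (T₀ − T_ss) e^(−t/τ).
T(244) = 60.064 + (-41.564)·e^(−244/516.28) = 60.064 + (-41.564)·0.62337 = 34.154 °C.

34.2 °C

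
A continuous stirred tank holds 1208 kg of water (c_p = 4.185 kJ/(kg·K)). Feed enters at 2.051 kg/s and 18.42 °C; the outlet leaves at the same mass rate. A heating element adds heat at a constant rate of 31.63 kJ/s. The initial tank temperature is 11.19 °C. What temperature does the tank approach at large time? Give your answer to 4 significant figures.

22.11 °C

M c_p dT/dt = ṁ c_p (T_in − T) + Q̇.
At steady state dT/dt = 0 ⇒ T_ss = T_in + Q̇/(ṁ c_p) = 18.42 + 31.63/(2.051·4.185) = 22.1050 °C.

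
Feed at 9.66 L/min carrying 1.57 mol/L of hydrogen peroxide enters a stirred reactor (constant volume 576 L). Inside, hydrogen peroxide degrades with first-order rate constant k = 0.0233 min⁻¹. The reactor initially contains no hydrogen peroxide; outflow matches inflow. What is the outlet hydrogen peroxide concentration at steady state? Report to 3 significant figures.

0.657 mol/L

Species balance: V dC/dt = Q C_in − Q C − k V C.
At steady state: 0 = Q C_in − (Q + kV) C_ss, so C_ss = Q C_in/(Q + kV).
C_ss = 9.66·1.57/(9.66 + 0.0233·576) = 15.166/23.081 = 0.65709 mol/L.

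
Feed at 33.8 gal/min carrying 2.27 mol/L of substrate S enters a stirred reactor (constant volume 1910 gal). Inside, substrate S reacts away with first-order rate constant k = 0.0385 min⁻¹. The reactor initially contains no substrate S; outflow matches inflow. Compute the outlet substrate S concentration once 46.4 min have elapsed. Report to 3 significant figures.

0.662 mol/L

Accumulation = in − out − consumed: V dC/dt = Q C_in − Q C − k V C.
This is linear with rate a = Q/V + k = 0.056196 min⁻¹.
C_ss = Q C_in/(Q + kV) = 0.71483 mol/L; C(t) = C_ss + (C₀ − C_ss) e^(−a t).
C(46.4) = 0.71483 + (-0.71483)·e^(−0.056196·46.4) = 0.71483 + (-0.71483)·0.073718 = 0.66213 mol/L.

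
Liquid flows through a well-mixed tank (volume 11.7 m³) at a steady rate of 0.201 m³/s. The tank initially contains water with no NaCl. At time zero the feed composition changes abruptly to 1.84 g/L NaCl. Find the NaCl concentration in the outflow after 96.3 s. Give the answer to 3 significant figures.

1.49 g/L

Accumulation = in − out for the solute gives V dC/dt = Q(C_in − C).
Rewrite as dC/dt + C/τ = C_in/τ, τ = V/Q = 58.209 s.
Solution: C(t) = C_in + (C₀ − C_in) e^(−t/τ).
C(96.3) = 1.84 + (0 − 1.84)·e^(−96.3/58.209) = 1.84 + (-1.8400)·0.19121 = 1.4882 g/L.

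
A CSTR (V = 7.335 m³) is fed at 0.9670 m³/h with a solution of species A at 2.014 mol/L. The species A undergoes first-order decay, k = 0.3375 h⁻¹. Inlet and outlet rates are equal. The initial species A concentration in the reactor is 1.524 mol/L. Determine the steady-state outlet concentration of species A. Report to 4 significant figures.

V dC/dt = Q(C_in − C) − k V C.
At steady state: 0 = Q C_in − (Q + kV) C_ss, so C_ss = Q C_in/(Q + kV).
C_ss = 0.9670·2.014/(0.9670 + 0.3375·7.335) = 1.94754/3.44256 = 0.565723 mol/L.

0.5657 mol/L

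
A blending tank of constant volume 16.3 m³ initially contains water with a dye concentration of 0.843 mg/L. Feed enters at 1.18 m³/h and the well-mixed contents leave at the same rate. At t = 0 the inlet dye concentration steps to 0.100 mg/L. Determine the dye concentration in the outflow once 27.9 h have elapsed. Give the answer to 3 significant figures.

0.199 mg/L

Unsteady species balance (constant V, well mixed): V dC/dt = Q(C_in − C).
So dC/dt = (C_in − C)/τ with τ = V/Q = 16.3/1.18 = 13.814 h.
Integrating: C(t) = C_in + (C₀ − C_in) e^(−t/τ).
C(27.9) = 0.100 + (0.843 − 0.100)·e^(−27.9/13.814) = 0.100 + (0.74300)·0.13269 = 0.19859 mg/L.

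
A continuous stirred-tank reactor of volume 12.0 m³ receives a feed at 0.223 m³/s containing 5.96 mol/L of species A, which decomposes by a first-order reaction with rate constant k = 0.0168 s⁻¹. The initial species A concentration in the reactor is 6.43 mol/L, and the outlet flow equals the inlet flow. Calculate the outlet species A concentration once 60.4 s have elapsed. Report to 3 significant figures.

V dC/dt = Q(C_in − C) − k V C.
This is linear with rate a = Q/V + k = 0.035383 s⁻¹.
C_ss = Q C_in/(Q + kV) = 3.1302 mol/L; C(t) = C_ss + (C₀ − C_ss) e^(−a t).
C(60.4) = 3.1302 + (3.2998)·e^(−0.035383·60.4) = 3.1302 + (3.2998)·0.11799 = 3.5195 mol/L.

3.52 mol/L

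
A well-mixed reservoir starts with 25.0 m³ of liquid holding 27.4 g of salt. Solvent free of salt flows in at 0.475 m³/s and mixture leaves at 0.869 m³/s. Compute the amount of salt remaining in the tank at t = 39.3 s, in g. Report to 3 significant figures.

3.25 g

Total volume: dV/dt = Q_in − Q_out = -0.39400 m³/s, so V(t) = 25.0 − 0.39400 t and V(39.3) = 9.5158 m³.
Species balance (pure solvent in): dm/dt = −Q_out · m/V(t).
dm/m = −Q_out dt/(V₀ − 0.39400 t); integrating gives ln(m/m₀) = −(Q_out/(Q_in−Q_out)) ln(V/V₀).
m = m₀ (V₀/V)^(Q_out/(Q_in−Q_out)) = 27.4 × (25.0/9.5158)^(-2.2056) = 3.2548 g.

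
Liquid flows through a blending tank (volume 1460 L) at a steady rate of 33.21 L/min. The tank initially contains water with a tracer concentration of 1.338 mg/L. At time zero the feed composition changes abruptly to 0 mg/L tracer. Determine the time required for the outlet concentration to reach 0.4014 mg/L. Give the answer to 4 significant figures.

Transient balance on the dissolved component: V dC/dt = Q(C_in − C), so τ = V/Q = 43.9627 min.
C(t) = C_in + (C₀ − C_in) e^(−t/τ). Set C = 0.4014 and solve for t:
e^(−t/τ) = (C − C_in)/(C₀ − C_in) = (0.4014 − 0)/(1.338 − 0) = 0.300000
t = −τ ln(…) = 43.9627 × 1.20397 = 52.9298 min.

52.93 min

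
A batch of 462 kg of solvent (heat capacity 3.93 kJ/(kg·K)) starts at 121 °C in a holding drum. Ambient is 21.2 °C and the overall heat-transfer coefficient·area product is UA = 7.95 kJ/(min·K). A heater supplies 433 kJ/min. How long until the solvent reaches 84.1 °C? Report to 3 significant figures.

M c_p dT/dt = −UA(T − T_amb) + Q̇.
τ = M c_p/UA = 228.38 min; T_ss = T_amb + Q̇/UA = 21.2 + 433/7.95 = 75.665 °C.
T(t) = T_ss + (T₀ − T_ss)e^(−t/τ); set T = 84.1:
t = −τ ln[(T − T_ss)/(T₀ − T_ss)] = −228.38 · ln(0.18605) = 384.08 min.

384 min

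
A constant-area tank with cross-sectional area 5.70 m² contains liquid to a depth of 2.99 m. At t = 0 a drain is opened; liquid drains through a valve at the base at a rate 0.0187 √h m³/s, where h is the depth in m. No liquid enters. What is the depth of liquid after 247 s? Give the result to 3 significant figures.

A dh/dt = −Q_out = −0.0187 √h.
∫ h^(−1/2) dh = −(0.0187/A) ∫ dt, giving 2√h = 2√h₀ − (0.0187/A) t.
√h = √2.99 − 0.0187·247/(2·5.70) = 1.7292 − 0.40517 = 1.3240.
h = 1.3240² = 1.7530 m.

1.75 m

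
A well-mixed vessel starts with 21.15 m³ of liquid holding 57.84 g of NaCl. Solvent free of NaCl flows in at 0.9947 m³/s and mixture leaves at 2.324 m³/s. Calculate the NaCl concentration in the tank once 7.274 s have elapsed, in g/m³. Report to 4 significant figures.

Let m(t) be the amount of NaCl. Volume: V(t) = V₀ + (Q_in − Q_out) t = 21.15 − 1.32930 t; V(7.274) = 11.4807 m³.
Solute balance: dm/dt = 0 − Q_out C = −Q_out m/V(t).
Separate: dm/m = −Q_out dt/V(t) ⇒ ln(m/m₀) = −(Q_out/(Q_in−Q_out)) ln(V/V₀).
m = m₀ (V₀/V)^(Q_out/(Q_in−Q_out)) = 57.84 × (21.15/11.4807)^(-1.74829) = 19.8761 g.
C = m/V = 19.8761/11.4807 = 1.73127 g/m³.

1.731 g/m³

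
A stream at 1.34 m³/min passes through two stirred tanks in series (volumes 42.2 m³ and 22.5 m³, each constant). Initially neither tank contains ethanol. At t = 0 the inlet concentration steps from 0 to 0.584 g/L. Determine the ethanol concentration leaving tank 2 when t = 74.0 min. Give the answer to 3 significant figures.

Each tank obeys Vᵢ dCᵢ/dt = Q(Cᵢ₋₁ − Cᵢ), so τᵢ = Vᵢ/Q.
τ₁ = 42.2/1.34 = 31.493 min; τ₂ = 22.5/1.34 = 16.791 min.
Solving the cascade with C₁(0)=C₂(0)=0 gives C₂(t) = C_in[1 − (τ₁ e^(−t/τ₁) − τ₂ e^(−t/τ₂))/(τ₁ − τ₂)].
At t = 74.0: e^(−t/τ₁) = 0.095392, e^(−t/τ₂) = 0.012190.
C₂ = 0.584·[1 − (31.493·0.095392 − 16.791·0.012190)/(14.701)] = 0.584·0.80958 = 0.47280 g/L.

0.473 g/L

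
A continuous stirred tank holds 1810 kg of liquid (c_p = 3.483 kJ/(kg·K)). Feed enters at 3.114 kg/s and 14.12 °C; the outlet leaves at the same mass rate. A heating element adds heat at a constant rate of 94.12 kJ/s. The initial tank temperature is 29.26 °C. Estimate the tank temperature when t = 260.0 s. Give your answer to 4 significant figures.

26.93 °C

First-law balance (no shaft work): M c_p dT/dt = ṁ c_p (T_in − T) + 94.12.
τ = M/ṁ = 581.246 s; T_ss = T_in + Q̇/(ṁ c_p) = 14.12 + 94.12/(3.114·3.483) = 22.7978 °C.
This is linear first-order; T(t) = T_ss + (T₀ − T_ss) e^(−t/τ).
T(260.0) = 22.7978 + (6.46220)·e^(−260.0/581.246) = 22.7978 + (6.46220)·0.639343 = 26.9294 °C.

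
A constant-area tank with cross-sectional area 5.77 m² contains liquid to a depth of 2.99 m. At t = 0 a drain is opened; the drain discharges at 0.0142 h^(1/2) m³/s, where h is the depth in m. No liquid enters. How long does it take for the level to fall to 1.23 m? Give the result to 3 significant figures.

With no inflow, A dh/dt = −0.0142 √h.
∫ h^(−1/2) dh = −(0.0142/A) ∫ dt, giving 2√h = 2√h₀ − (0.0142/A) t.
t = 2A(√h₀ − √h)/0.0142 = 2·5.77·(√2.99 − √1.23)/0.0142
  = 11.540 × (1.7292 − 1.1091) / 0.0142 = 503.95 s.

504 s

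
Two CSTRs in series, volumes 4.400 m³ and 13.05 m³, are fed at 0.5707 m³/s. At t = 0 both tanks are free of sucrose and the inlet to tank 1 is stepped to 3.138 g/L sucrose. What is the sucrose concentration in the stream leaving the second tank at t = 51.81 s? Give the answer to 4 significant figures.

2.649 g/L

Species balance on tank i: dCᵢ/dt = (Cᵢ₋₁ − Cᵢ)/τᵢ with τᵢ = Vᵢ/Q.
τ₁ = 4.400/0.5707 = 7.70983 s; τ₂ = 13.05/0.5707 = 22.8667 s.
Solving the cascade with C₁(0)=C₂(0)=0 gives C₂(t) = C_in[1 − (τ₁ e^(−t/τ₁) − τ₂ e^(−t/τ₂))/(τ₁ − τ₂)].
At t = 51.81: e^(−t/τ₁) = 0.00120655, e^(−t/τ₂) = 0.103753.
C₂ = 3.138·[1 − (7.70983·0.00120655 − 22.8667·0.103753)/(-15.1568)] = 3.138·0.844085 = 2.64874 g/L.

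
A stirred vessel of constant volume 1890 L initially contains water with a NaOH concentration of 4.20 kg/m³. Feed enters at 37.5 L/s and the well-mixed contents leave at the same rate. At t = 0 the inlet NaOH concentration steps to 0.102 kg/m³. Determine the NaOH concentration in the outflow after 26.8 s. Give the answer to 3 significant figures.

Accumulation = in − out for the solute gives V dC/dt = Q(C_in − C).
Time constant τ = V/Q = 1890/37.5 = 50.400 s.
Integrating: C(t) = C_in + (C₀ − C_in) e^(−t/τ).
C(26.8) = 0.102 + (4.20 − 0.102)·e^(−26.8/50.400) = 0.102 + (4.0980)·0.58758 = 2.5099 kg/m³.

2.51 kg/m³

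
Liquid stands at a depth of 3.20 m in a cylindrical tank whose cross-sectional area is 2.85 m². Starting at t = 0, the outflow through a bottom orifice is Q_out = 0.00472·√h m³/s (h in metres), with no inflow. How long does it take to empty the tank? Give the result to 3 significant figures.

2160 s

Accumulation of liquid (constant cross-section A): A dh/dt = −0.00472 √h.
This is separable: 2 d(√h)/dt = −0.00472/A, so √h = √h₀ − (0.00472/(2A)) t.
Set h = 0: 2√h₀ = (0.00472/A) t_empty ⇒ t_empty = 2A√h₀/0.00472.
t_empty = 2·2.85·√3.20/0.00472 = 5.7000·1.7889/0.00472 = 2160.3 s.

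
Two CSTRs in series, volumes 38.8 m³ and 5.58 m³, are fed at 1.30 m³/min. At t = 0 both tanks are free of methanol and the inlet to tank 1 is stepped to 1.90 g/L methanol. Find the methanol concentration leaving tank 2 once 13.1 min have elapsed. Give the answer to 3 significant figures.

Species balance on tank i: dCᵢ/dt = (Cᵢ₋₁ − Cᵢ)/τᵢ with τᵢ = Vᵢ/Q.
τ₁ = 38.8/1.30 = 29.846 min; τ₂ = 5.58/1.30 = 4.2923 min.
Solving the cascade with C₁(0)=C₂(0)=0 gives C₂(t) = C_in[1 − (τ₁ e^(−t/τ₁) − τ₂ e^(−t/τ₂))/(τ₁ − τ₂)].
At t = 13.1: e^(−t/τ₁) = 0.64473, e^(−t/τ₂) = 0.047266.
C₂ = 1.90·[1 − (29.846·0.64473 − 4.2923·0.047266)/(25.554)] = 1.90·0.25491 = 0.48433 g/L.

0.484 g/L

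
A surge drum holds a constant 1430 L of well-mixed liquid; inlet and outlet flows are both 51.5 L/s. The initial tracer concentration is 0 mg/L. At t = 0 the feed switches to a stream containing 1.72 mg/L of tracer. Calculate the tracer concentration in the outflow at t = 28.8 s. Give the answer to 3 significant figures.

1.11 mg/L

Transient balance on the dissolved component: V dC/dt = Q(C_in − C).
Time constant τ = V/Q = 1430/51.5 = 27.767 s.
This is linear first-order; C(t) = C_in + (C₀ − C_in) e^(−t/τ).
C(28.8) = 1.72 + (0 − 1.72)·e^(−28.8/27.767) = 1.72 + (-1.7200)·0.35444 = 1.1104 mg/L.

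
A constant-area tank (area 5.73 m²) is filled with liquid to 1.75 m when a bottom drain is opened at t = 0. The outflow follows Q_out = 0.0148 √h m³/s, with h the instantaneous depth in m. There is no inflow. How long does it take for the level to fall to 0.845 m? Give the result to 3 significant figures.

313 s

A dh/dt = −Q_out = −0.0148 √h.
∫ h^(−1/2) dh = −(0.0148/A) ∫ dt, giving 2√h = 2√h₀ − (0.0148/A) t.
t = 2A(√h₀ − √h)/0.0148 = 2·5.73·(√1.75 − √0.845)/0.0148
  = 11.460 × (1.3229 − 0.91924) / 0.0148 = 312.55 s.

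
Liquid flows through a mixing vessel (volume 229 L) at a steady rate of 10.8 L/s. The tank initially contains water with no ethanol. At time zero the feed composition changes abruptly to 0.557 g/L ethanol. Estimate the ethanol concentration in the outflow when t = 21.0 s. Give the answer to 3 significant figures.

0.350 g/L

Mass balance on the solute (V constant): V dC/dt = Q(C_in − C).
Rewrite as dC/dt + C/τ = C_in/τ, τ = V/Q = 21.204 s.
This is linear first-order; C(t) = C_in + (C₀ − C_in) e^(−t/τ).
C(21.0) = 0.557 + (0 − 0.557)·e^(−21.0/21.204) = 0.557 + (-0.55700)·0.37143 = 0.35011 g/L.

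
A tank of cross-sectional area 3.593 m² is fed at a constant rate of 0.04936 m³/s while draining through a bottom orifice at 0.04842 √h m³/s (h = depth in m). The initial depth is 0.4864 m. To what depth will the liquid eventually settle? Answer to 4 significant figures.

1.039 m

Level balance: A dh/dt = 0.04936 − 0.04842 √h. Setting dh/dt = 0:
Q_in = 0.04842 √h_ss ⇒ √h_ss = 0.04936/0.04842 = 1.01941.
h_ss = 1.01941² = 1.03920 m. (Since h₀ = 0.4864 m < h_ss, the level will rise toward this value.)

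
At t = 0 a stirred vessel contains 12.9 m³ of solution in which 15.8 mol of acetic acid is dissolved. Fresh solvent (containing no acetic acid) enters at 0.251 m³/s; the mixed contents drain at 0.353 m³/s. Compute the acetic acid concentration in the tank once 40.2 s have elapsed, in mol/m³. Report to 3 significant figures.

Total volume: dV/dt = Q_in − Q_out = -0.10200 m³/s, so V(t) = 12.9 − 0.10200 t and V(40.2) = 8.7996 m³.
No acetic acid enters, so dm/dt = −Q_out · (m/V).
dm/m = −Q_out dt/(V₀ − 0.10200 t); integrating gives ln(m/m₀) = −(Q_out/(Q_in−Q_out)) ln(V/V₀).
m = m₀ (V₀/V)^(Q_out/(Q_in−Q_out)) = 15.8 × (12.9/8.7996)^(-3.4608) = 4.2046 mol.
C = m/V = 4.2046/8.7996 = 0.47782 mol/m³.

0.478 mol/m³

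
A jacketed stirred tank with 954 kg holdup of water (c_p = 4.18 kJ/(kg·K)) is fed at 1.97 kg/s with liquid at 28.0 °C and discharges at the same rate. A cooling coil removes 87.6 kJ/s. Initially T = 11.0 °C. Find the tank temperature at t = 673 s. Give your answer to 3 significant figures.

M c_p dT/dt = ṁ c_p (T_in − T) − Q̇.
τ = M/ṁ = 484.26 s; T_ss = T_in − Q̇/(ṁ c_p) = 28.0 − 87.6/(1.97·4.18) = 17.362 °C.
Integrating: T(t) = T_ss + (T₀ − T_ss) e^(−t/τ).
T(673) = 17.362 + (-6.3620)·e^(−673/484.26) = 17.362 + (-6.3620)·0.24914 = 15.777 °C.

15.8 °C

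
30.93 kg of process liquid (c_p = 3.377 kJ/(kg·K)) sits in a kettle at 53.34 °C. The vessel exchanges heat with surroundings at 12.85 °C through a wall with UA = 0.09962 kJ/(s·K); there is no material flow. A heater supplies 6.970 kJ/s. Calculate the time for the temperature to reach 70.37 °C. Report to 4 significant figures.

904.0 s

M c_p dT/dt = −UA(T − T_amb) + Q̇.
τ = M c_p/UA = 1048.49 s; T_ss = T_amb + Q̇/UA = 12.85 + 6.970/0.09962 = 82.8159 °C.
T(t) = T_ss + (T₀ − T_ss)e^(−t/τ); set T = 70.37:
t = −τ ln[(T − T_ss)/(T₀ − T_ss)] = −1048.49 · ln(0.422239) = 903.991 s.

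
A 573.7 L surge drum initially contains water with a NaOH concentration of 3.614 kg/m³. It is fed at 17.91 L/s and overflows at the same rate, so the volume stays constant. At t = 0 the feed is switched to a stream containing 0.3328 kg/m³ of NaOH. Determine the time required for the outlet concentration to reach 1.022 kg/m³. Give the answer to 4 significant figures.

49.98 s

Species balance: V dC/dt = Q(C_in − C) ⇒ τ = V/Q = 32.0324 s.
C(t) = C_in + (C₀ − C_in) e^(−t/τ). Set C = 1.022 and solve for t:
e^(−t/τ) = (C − C_in)/(C₀ − C_in) = (1.022 − 0.3328)/(3.614 − 0.3328) = 0.210045
t = −τ ln(…) = 32.0324 × 1.56043 = 49.9844 s.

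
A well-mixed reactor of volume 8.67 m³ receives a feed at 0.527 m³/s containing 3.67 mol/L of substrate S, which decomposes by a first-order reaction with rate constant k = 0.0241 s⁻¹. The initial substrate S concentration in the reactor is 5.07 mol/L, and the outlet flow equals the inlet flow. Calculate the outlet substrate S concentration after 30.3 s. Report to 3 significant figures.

2.81 mol/L

V dC/dt = Q(C_in − C) − k V C.
dC/dt = (Q/V) C_in − (Q/V + k) C; effective rate a = Q/V + k = 0.060784 + 0.0241 = 0.084884 s⁻¹.
C_ss = Q C_in/(Q + kV) = 2.6280 mol/L; C(t) = C_ss + (C₀ − C_ss) e^(−a t).
C(30.3) = 2.6280 + (2.4420)·e^(−0.084884·30.3) = 2.6280 + (2.4420)·0.076383 = 2.8146 mol/L.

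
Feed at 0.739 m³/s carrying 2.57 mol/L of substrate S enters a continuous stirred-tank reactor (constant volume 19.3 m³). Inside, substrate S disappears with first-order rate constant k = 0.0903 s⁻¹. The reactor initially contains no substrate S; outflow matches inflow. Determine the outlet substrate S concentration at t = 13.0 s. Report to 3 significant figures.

0.621 mol/L

V dC/dt = Q(C_in − C) − k V C.
This is linear with rate a = Q/V + k = 0.12859 s⁻¹.
C_ss = Q C_in/(Q + kV) = 0.76527 mol/L; C(t) = C_ss + (C₀ − C_ss) e^(−a t).
C(13.0) = 0.76527 + (-0.76527)·e^(−0.12859·13.0) = 0.76527 + (-0.76527)·0.18793 = 0.62145 mol/L.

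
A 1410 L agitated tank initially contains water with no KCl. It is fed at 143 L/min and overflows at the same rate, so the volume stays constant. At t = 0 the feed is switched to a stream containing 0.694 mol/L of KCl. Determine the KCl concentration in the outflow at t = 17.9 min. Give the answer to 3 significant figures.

Transient balance on the dissolved component: V dC/dt = Q(C_in − C).
Rewrite as dC/dt + C/τ = C_in/τ, τ = V/Q = 9.8601 min.
Integrating: C(t) = C_in + (C₀ − C_in) e^(−t/τ).
C(17.9) = 0.694 + (0 − 0.694)·e^(−17.9/9.8601) = 0.694 + (-0.69400)·0.16277 = 0.58103 mol/L.

0.581 mol/L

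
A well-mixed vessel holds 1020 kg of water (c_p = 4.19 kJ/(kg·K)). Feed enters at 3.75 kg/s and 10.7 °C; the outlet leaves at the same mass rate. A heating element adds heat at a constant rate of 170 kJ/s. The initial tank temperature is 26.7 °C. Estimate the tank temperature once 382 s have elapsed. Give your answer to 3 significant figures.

M c_p dT/dt = ṁ c_p (T_in − T) + Q̇.
Rearrange: dT/dt = (T_ss − T)/τ with τ = M/ṁ = 272.00 s and T_ss = T_in + Q̇/(ṁ c_p) = 21.519 °C.
This is linear first-order; T(t) = T_ss + (T₀ − T_ss) e^(−t/τ).
T(382) = 21.519 + (5.1806)·e^(−382/272.00) = 21.519 + (5.1806)·0.24551 = 22.791 °C.

22.8 °C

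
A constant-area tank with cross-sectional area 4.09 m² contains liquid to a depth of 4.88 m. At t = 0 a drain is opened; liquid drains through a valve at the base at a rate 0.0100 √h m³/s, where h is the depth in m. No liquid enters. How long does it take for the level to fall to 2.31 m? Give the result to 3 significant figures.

564 s

With no inflow, A dh/dt = −0.0100 √h.
This is separable: 2 d(√h)/dt = −0.0100/A, so √h = √h₀ − (0.0100/(2A)) t.
t = 2A(√h₀ − √h)/0.0100 = 2·4.09·(√4.88 − √2.31)/0.0100
  = 8.1800 × (2.2091 − 1.5199) / 0.0100 = 563.77 s.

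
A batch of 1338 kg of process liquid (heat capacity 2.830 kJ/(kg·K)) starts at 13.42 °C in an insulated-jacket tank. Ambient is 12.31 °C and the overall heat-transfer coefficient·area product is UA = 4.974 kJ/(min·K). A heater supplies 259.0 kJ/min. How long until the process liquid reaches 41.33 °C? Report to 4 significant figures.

M c_p dT/dt = −UA(T − T_amb) + Q̇.
τ = M c_p/UA = 761.267 min; T_ss = T_amb + Q̇/UA = 12.31 + 259.0/4.974 = 64.3808 °C.
T(t) = T_ss + (T₀ − T_ss)e^(−t/τ); set T = 41.33:
t = −τ ln[(T − T_ss)/(T₀ − T_ss)] = −761.267 · ln(0.452324) = 603.956 min.

604.0 min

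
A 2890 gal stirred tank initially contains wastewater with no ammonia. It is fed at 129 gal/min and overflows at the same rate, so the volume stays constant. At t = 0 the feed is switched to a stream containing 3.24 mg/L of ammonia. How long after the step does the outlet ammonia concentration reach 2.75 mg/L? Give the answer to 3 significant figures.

42.3 min

Unsteady species balance (constant V, well mixed): V dC/dt = Q(C_in − C), so τ = V/Q = 22.403 min.
C(t) = C_in + (C₀ − C_in) e^(−t/τ). Set C = 2.75 and solve for t:
e^(−t/τ) = (C − C_in)/(C₀ − C_in) = (2.75 − 3.24)/(0 − 3.24) = 0.15123
t = −τ ln(…) = 22.403 × 1.8889 = 42.318 min.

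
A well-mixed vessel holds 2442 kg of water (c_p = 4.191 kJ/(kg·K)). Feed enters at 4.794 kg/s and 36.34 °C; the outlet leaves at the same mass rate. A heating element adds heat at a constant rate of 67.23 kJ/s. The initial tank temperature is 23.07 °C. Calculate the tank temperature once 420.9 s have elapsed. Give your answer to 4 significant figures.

32.41 °C

First-law balance (no shaft work): M c_p dT/dt = ṁ c_p (T_in − T) + 67.23.
Rearrange: dT/dt = (T_ss − T)/τ with τ = M/ṁ = 509.387 s and T_ss = T_in + Q̇/(ṁ c_p) = 39.6862 °C.
T approaches T_ss exponentially: T(t) = T_ss + (T₀ − T_ss) e^(−t/τ).
T(420.9) = 39.6862 + (-16.6162)·e^(−420.9/509.387) = 39.6862 + (-16.6162)·0.437671 = 32.4138 °C.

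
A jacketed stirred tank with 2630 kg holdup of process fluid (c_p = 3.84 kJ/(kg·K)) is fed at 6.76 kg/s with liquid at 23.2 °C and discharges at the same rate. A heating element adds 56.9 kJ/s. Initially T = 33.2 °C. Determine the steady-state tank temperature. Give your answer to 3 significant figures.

First-law balance (no shaft work): M c_p dT/dt = ṁ c_p (T_in − T) + 56.9.
At steady state dT/dt = 0 ⇒ T_ss = T_in + Q̇/(ṁ c_p) = 23.2 + 56.9/(6.76·3.84) = 25.392 °C.

25.4 °C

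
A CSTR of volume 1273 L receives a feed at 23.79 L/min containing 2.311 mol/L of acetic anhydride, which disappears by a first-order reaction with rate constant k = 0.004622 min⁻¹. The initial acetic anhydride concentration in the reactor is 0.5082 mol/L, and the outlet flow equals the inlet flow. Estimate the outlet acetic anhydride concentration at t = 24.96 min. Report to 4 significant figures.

1.101 mol/L

Species balance: V dC/dt = Q C_in − Q C − k V C.
This is linear with rate a = Q/V + k = 0.0233101 min⁻¹.
C_ss = Q C_in/(Q + kV) = 1.85277 mol/L; C(t) = C_ss + (C₀ − C_ss) e^(−a t).
C(24.96) = 1.85277 + (-1.34457)·e^(−0.0233101·24.96) = 1.85277 + (-1.34457)·0.558880 = 1.10132 mol/L.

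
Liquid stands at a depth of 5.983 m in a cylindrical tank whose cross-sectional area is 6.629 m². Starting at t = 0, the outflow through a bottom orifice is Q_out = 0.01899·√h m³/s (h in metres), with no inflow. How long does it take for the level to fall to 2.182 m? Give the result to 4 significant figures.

676.4 s

With no inflow, A dh/dt = −0.01899 √h.
∫ h^(−1/2) dh = −(0.01899/A) ∫ dt, giving 2√h = 2√h₀ − (0.01899/A) t.
t = 2A(√h₀ − √h)/0.01899 = 2·6.629·(√5.983 − √2.182)/0.01899
  = 13.2580 × (2.44602 − 1.47716) / 0.01899 = 676.415 s.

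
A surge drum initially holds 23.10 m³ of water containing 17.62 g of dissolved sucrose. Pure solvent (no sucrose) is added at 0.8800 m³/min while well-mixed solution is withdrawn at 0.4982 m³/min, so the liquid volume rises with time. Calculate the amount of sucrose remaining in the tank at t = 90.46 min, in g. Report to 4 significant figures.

Let m(t) be the amount of sucrose. Volume: V(t) = V₀ + (Q_in − Q_out) t = 23.10 + 0.381800 t; V(90.46) = 57.6376 m³.
No sucrose enters, so dm/dt = −Q_out · (m/V).
Separate: dm/m = −Q_out dt/V(t) ⇒ ln(m/m₀) = −(Q_out/(Q_in−Q_out)) ln(V/V₀).
m = m₀ (V₀/V)^(Q_out/(Q_in−Q_out)) = 17.62 × (23.10/57.6376)^(1.30487) = 5.34379 g.

5.344 g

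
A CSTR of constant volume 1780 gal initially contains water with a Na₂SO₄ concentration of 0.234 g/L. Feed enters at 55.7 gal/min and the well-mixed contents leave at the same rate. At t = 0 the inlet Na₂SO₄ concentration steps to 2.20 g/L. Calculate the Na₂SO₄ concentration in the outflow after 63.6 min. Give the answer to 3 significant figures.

Mass balance on the solute (V constant): V dC/dt = Q(C_in − C).
Time constant τ = V/Q = 1780/55.7 = 31.957 min.
C approaches C_in exponentially: C(t) = C_in + (C₀ − C_in) e^(−t/τ).
C(63.6) = 2.20 + (0.234 − 2.20)·e^(−63.6/31.957) = 2.20 + (-1.9660)·0.13667 = 1.9313 g/L.

1.93 g/L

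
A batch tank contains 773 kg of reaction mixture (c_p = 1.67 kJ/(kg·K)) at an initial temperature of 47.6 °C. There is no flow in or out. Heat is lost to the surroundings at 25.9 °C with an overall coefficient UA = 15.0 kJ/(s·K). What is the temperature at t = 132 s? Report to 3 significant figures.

Lumped-capacitance energy balance: M c_p dT/dt = UA(T_amb − T).
dT/dt = (T_ss − T)/τ with T_ss = T_amb = 25.900 °C, τ = M c_p/UA = 773·1.67/15.0 = 86.061 s.
Solution: T(t) = T_ss + (T₀ − T_ss) e^(−t/τ).
T(132) = 25.900 + (21.700)·0.21571 = 30.581 °C.

30.6 °C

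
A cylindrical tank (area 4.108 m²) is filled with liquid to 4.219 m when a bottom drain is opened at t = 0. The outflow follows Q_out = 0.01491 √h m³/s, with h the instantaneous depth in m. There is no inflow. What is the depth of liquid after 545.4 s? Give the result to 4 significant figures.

Volume balance on the tank: A dh/dt = −0.01491 √h.
Separate and integrate: 2(√h − √h₀) = −(0.01491/A) t.
√h = √4.219 − 0.01491·545.4/(2·4.108) = 2.05402 − 0.989766 = 1.06425.
h = 1.06425² = 1.13264 m.

1.133 m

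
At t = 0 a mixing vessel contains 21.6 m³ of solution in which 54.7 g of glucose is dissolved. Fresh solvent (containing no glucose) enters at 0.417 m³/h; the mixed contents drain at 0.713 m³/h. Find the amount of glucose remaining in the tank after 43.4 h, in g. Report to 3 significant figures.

Total volume: dV/dt = Q_in − Q_out = -0.29600 m³/h, so V(t) = 21.6 − 0.29600 t and V(43.4) = 8.7536 m³.
No glucose enters, so dm/dt = −Q_out · (m/V).
Separate: dm/m = −Q_out dt/V(t) ⇒ ln(m/m₀) = −(Q_out/(Q_in−Q_out)) ln(V/V₀).
m = m₀ (V₀/V)^(Q_out/(Q_in−Q_out)) = 54.7 × (21.6/8.7536)^(-2.4088) = 6.2101 g.

6.21 g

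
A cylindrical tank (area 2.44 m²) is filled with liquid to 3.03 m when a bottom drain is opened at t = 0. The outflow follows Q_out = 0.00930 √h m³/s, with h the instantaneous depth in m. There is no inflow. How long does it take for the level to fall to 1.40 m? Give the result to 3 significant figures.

293 s

A dh/dt = −Q_out = −0.00930 √h.
This is separable: 2 d(√h)/dt = −0.00930/A, so √h = √h₀ − (0.00930/(2A)) t.
t = 2A(√h₀ − √h)/0.00930 = 2·2.44·(√3.03 − √1.40)/0.00930
  = 4.8800 × (1.7407 − 1.1832) / 0.00930 = 292.52 s.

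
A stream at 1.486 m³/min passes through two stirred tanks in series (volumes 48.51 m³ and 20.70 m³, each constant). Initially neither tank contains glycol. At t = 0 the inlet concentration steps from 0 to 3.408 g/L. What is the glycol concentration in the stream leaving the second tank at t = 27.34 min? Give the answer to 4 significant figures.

1.192 g/L

Each tank obeys Vᵢ dCᵢ/dt = Q(Cᵢ₋₁ − Cᵢ), so τᵢ = Vᵢ/Q.
τ₁ = 48.51/1.486 = 32.6447 min; τ₂ = 20.70/1.486 = 13.9300 min.
Solving the cascade with C₁(0)=C₂(0)=0 gives C₂(t) = C_in[1 − (τ₁ e^(−t/τ₁) − τ₂ e^(−t/τ₂))/(τ₁ − τ₂)].
At t = 27.34: e^(−t/τ₁) = 0.432790, e^(−t/τ₂) = 0.140483.
C₂ = 3.408·[1 − (32.6447·0.432790 − 13.9300·0.140483)/(18.7147)] = 3.408·0.349635 = 1.19156 g/L.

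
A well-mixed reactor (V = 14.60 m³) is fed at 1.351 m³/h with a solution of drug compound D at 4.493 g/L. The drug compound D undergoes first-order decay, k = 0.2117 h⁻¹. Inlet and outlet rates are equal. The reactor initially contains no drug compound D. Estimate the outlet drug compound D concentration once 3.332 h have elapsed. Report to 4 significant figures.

0.8707 g/L

Species balance: V dC/dt = Q C_in − Q C − k V C.
dC/dt = (Q/V) C_in − (Q/V + k) C; effective rate a = Q/V + k = 0.0925342 + 0.2117 = 0.304234 h⁻¹.
C_ss = Q C_in/(Q + kV) = 1.36657 g/L; C(t) = C_ss + (C₀ − C_ss) e^(−a t).
C(3.332) = 1.36657 + (-1.36657)·e^(−0.304234·3.332) = 1.36657 + (-1.36657)·0.362871 = 0.870680 g/L.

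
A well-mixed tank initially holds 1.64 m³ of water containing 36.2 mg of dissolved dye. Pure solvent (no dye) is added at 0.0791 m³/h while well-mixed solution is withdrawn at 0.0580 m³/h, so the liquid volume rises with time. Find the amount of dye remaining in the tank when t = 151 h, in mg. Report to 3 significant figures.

Let m(t) be the amount of dye. Volume: V(t) = V₀ + (Q_in − Q_out) t = 1.64 + 0.021100 t; V(151) = 4.8261 m³.
Species balance (pure solvent in): dm/dt = −Q_out · m/V(t).
Separate: dm/m = −Q_out dt/V(t) ⇒ ln(m/m₀) = −(Q_out/(Q_in−Q_out)) ln(V/V₀).
m = m₀ (V₀/V)^(Q_out/(Q_in−Q_out)) = 36.2 × (1.64/4.8261)^(2.7488) = 1.8629 mg.

1.86 mg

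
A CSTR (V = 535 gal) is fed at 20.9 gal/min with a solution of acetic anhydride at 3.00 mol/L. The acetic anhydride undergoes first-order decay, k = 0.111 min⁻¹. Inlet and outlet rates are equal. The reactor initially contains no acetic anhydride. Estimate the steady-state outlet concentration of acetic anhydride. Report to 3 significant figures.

0.781 mol/L

Species balance: V dC/dt = Q C_in − Q C − k V C.
Steady state (dC/dt = 0): C_ss = Q C_in/(Q + kV) = C_in/(1 + kV/Q).
C_ss = 20.9·3.00/(20.9 + 0.111·535) = 62.700/80.285 = 0.78097 mol/L.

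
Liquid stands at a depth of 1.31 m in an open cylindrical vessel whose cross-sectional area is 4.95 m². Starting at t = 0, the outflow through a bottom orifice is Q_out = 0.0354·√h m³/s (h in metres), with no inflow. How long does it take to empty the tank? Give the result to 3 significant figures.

320 s

With no inflow, A dh/dt = −0.0354 √h.
This is separable: 2 d(√h)/dt = −0.0354/A, so √h = √h₀ − (0.0354/(2A)) t.
Tank is empty when √h = 0: t_empty = 2A√h₀/0.0354.
t_empty = 2·4.95·√1.31/0.0354 = 9.9000·1.1446/0.0354 = 320.09 s.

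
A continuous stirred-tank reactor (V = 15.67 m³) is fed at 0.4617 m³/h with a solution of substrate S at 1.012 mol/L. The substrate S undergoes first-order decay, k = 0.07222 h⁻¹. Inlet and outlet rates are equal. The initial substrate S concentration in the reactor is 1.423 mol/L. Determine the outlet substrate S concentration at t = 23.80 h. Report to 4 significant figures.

0.3937 mol/L

Accumulation = in − out − consumed: V dC/dt = Q C_in − Q C − k V C.
This is linear with rate a = Q/V + k = 0.101684 h⁻¹.
C_ss = Q C_in/(Q + kV) = 0.293237 mol/L; C(t) = C_ss + (C₀ − C_ss) e^(−a t).
C(23.80) = 0.293237 + (1.12976)·e^(−0.101684·23.80) = 0.293237 + (1.12976)·0.0889147 = 0.393690 mol/L.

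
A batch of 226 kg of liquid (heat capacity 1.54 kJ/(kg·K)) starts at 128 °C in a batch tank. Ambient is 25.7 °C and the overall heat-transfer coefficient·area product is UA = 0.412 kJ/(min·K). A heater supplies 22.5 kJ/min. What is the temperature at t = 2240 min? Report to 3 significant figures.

M c_p dT/dt = −UA(T − T_amb) + Q̇.
dT/dt = (T_ss − T)/τ with T_ss = T_amb + Q̇/UA = 25.7 + 22.5/0.412 = 80.312 °C, τ = M c_p/UA = 226·1.54/0.412 = 844.76 min.
Integrating: T(t) = T_ss + (T₀ − T_ss) e^(−t/τ).
T(2240) = 80.312 + (47.688)·0.070535 = 83.675 °C.

83.7 °C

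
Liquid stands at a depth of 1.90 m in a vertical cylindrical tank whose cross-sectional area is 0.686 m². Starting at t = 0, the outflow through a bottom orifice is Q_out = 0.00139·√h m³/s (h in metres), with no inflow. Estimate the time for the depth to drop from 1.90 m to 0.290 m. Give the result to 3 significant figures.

A dh/dt = −Q_out = −0.00139 √h.
This is separable: 2 d(√h)/dt = −0.00139/A, so √h = √h₀ − (0.00139/(2A)) t.
t = 2A(√h₀ − √h)/0.00139 = 2·0.686·(√1.90 − √0.290)/0.00139
  = 1.3720 × (1.3784 − 0.53852) / 0.00139 = 829.01 s.

829 s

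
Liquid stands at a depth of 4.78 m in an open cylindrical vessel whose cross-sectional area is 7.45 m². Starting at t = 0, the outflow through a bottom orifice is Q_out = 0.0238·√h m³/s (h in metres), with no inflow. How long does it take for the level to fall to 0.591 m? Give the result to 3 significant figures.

887 s

With no inflow, A dh/dt = −0.0238 √h.
This is separable: 2 d(√h)/dt = −0.0238/A, so √h = √h₀ − (0.0238/(2A)) t.
t = 2A(√h₀ − √h)/0.0238 = 2·7.45·(√4.78 − √0.591)/0.0238
  = 14.900 × (2.1863 − 0.76877) / 0.0238 = 887.46 s.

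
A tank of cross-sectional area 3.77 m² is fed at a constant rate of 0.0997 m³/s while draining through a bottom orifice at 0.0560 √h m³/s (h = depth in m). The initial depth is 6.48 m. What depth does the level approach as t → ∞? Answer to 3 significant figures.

3.17 m

A dh/dt = Q_in − 0.0560 √h. Steady state requires inflow = outflow:
Q_in = 0.0560 √h_ss ⇒ √h_ss = 0.0997/0.0560 = 1.7804.
h_ss = 1.7804² = 3.1697 m. (Since h₀ = 6.48 m > h_ss, the level will fall toward this value.)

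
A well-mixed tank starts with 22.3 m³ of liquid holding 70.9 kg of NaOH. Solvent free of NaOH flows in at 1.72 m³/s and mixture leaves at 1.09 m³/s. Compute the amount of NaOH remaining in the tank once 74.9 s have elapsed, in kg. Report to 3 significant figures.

Let m(t) be the amount of NaOH. Volume: V(t) = V₀ + (Q_in − Q_out) t = 22.3 + 0.63000 t; V(74.9) = 69.487 m³.
Solute balance: dm/dt = 0 − Q_out C = −Q_out m/V(t).
dm/m = −Q_out dt/(V₀ + 0.63000 t); integrating gives ln(m/m₀) = −(Q_out/(Q_in−Q_out)) ln(V/V₀).
m = m₀ (V₀/V)^(Q_out/(Q_in−Q_out)) = 70.9 × (22.3/69.487)^(1.7302) = 9.9230 kg.

9.92 kg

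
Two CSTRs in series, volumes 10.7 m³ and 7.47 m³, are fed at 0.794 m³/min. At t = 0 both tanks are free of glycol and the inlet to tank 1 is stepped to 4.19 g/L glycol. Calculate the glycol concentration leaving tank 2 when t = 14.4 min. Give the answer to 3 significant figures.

1.52 g/L

Each tank obeys Vᵢ dCᵢ/dt = Q(Cᵢ₋₁ − Cᵢ), so τᵢ = Vᵢ/Q.
τ₁ = 10.7/0.794 = 13.476 min; τ₂ = 7.47/0.794 = 9.4081 min.
Tank 1: C₁ = C_in(1 − e^(−t/τ₁)). Tank 2 (τ₁ ≠ τ₂): C₂ = C_in[1 − (τ₁ e^(−t/τ₁) − τ₂ e^(−t/τ₂))/(τ₁ − τ₂)].
At t = 14.4: e^(−t/τ₁) = 0.34350, e^(−t/τ₂) = 0.21641.
C₂ = 4.19·[1 − (13.476·0.34350 − 9.4081·0.21641)/(4.0680)] = 4.19·0.36256 = 1.5191 g/L.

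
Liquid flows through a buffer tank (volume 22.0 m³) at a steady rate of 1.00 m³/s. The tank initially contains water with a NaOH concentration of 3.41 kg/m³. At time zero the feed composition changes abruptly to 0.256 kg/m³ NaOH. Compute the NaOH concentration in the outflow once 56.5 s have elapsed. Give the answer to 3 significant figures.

Accumulation = in − out for the solute gives V dC/dt = Q(C_in − C).
Time constant τ = V/Q = 22.0/1.00 = 22.000 s.
Solution: C(t) = C_in + (C₀ − C_in) e^(−t/τ).
C(56.5) = 0.256 + (3.41 − 0.256)·e^(−56.5/22.000) = 0.256 + (3.1540)·0.076675 = 0.49783 kg/m³.

0.498 kg/m³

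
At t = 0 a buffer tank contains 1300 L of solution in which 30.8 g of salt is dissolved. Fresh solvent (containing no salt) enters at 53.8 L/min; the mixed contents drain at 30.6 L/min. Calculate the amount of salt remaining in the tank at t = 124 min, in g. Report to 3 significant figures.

Let m(t) be the amount of salt. Volume: V(t) = V₀ + (Q_in − Q_out) t = 1300 + 23.200 t; V(124) = 4176.8 L.
Species balance (pure solvent in): dm/dt = −Q_out · m/V(t).
Separate: dm/m = −Q_out dt/V(t) ⇒ ln(m/m₀) = −(Q_out/(Q_in−Q_out)) ln(V/V₀).
m = m₀ (V₀/V)^(Q_out/(Q_in−Q_out)) = 30.8 × (1300/4176.8)^(1.3190) = 6.6064 g.

6.61 g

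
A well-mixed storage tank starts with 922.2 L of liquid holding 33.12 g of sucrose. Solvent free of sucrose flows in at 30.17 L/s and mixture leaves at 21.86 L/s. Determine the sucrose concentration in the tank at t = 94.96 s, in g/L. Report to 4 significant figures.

0.003806 g/L

Let m(t) be the amount of sucrose. Volume: V(t) = V₀ + (Q_in − Q_out) t = 922.2 + 8.31000 t; V(94.96) = 1711.32 L.
Species balance (pure solvent in): dm/dt = −Q_out · m/V(t).
Separate: dm/m = −Q_out dt/V(t) ⇒ ln(m/m₀) = −(Q_out/(Q_in−Q_out)) ln(V/V₀).
m = m₀ (V₀/V)^(Q_out/(Q_in−Q_out)) = 33.12 × (922.2/1711.32)^(2.63057) = 6.51282 g.
C = m/V = 6.51282/1711.32 = 0.00380573 g/L.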